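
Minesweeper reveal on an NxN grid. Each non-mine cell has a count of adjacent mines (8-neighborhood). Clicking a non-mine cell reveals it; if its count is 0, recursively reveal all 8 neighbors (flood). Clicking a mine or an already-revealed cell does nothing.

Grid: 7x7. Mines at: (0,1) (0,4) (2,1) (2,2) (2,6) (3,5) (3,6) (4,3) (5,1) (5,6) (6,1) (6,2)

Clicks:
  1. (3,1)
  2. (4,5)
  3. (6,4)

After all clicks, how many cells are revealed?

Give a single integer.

Answer: 8

Derivation:
Click 1 (3,1) count=2: revealed 1 new [(3,1)] -> total=1
Click 2 (4,5) count=3: revealed 1 new [(4,5)] -> total=2
Click 3 (6,4) count=0: revealed 6 new [(5,3) (5,4) (5,5) (6,3) (6,4) (6,5)] -> total=8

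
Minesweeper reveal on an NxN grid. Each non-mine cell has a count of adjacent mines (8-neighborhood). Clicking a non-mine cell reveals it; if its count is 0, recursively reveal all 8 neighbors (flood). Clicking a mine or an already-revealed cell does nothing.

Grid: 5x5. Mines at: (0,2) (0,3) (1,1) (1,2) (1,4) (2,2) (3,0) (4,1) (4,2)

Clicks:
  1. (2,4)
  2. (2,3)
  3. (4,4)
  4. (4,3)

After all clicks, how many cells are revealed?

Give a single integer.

Click 1 (2,4) count=1: revealed 1 new [(2,4)] -> total=1
Click 2 (2,3) count=3: revealed 1 new [(2,3)] -> total=2
Click 3 (4,4) count=0: revealed 4 new [(3,3) (3,4) (4,3) (4,4)] -> total=6
Click 4 (4,3) count=1: revealed 0 new [(none)] -> total=6

Answer: 6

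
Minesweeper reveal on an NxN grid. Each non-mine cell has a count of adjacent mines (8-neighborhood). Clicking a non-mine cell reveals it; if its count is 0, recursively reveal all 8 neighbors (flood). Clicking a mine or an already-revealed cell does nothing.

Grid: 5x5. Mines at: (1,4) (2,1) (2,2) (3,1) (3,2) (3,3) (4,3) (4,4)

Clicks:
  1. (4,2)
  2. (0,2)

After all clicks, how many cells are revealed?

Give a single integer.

Click 1 (4,2) count=4: revealed 1 new [(4,2)] -> total=1
Click 2 (0,2) count=0: revealed 8 new [(0,0) (0,1) (0,2) (0,3) (1,0) (1,1) (1,2) (1,3)] -> total=9

Answer: 9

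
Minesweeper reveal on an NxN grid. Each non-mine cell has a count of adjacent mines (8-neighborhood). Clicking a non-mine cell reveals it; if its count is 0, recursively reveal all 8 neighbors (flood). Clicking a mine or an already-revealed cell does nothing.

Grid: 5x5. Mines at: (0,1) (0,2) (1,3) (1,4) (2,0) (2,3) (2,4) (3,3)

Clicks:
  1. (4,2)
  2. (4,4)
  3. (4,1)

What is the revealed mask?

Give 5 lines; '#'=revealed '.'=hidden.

Click 1 (4,2) count=1: revealed 1 new [(4,2)] -> total=1
Click 2 (4,4) count=1: revealed 1 new [(4,4)] -> total=2
Click 3 (4,1) count=0: revealed 5 new [(3,0) (3,1) (3,2) (4,0) (4,1)] -> total=7

Answer: .....
.....
.....
###..
###.#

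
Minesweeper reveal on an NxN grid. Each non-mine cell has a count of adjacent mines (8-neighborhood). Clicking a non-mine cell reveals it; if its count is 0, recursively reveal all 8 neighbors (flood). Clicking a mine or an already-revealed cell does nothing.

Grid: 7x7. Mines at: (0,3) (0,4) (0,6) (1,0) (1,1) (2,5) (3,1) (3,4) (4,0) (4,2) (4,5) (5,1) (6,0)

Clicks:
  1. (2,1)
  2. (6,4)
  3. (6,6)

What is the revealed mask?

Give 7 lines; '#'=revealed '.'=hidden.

Answer: .......
.......
.#.....
.......
.......
..#####
..#####

Derivation:
Click 1 (2,1) count=3: revealed 1 new [(2,1)] -> total=1
Click 2 (6,4) count=0: revealed 10 new [(5,2) (5,3) (5,4) (5,5) (5,6) (6,2) (6,3) (6,4) (6,5) (6,6)] -> total=11
Click 3 (6,6) count=0: revealed 0 new [(none)] -> total=11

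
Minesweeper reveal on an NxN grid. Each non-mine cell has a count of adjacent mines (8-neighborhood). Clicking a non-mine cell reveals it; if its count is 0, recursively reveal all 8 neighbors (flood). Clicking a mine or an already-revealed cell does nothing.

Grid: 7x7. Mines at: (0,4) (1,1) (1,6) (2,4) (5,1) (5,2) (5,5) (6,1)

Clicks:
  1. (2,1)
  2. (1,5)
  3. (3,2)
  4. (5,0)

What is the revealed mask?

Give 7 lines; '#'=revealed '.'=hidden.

Answer: .......
.....#.
####...
####...
####...
#......
.......

Derivation:
Click 1 (2,1) count=1: revealed 1 new [(2,1)] -> total=1
Click 2 (1,5) count=3: revealed 1 new [(1,5)] -> total=2
Click 3 (3,2) count=0: revealed 11 new [(2,0) (2,2) (2,3) (3,0) (3,1) (3,2) (3,3) (4,0) (4,1) (4,2) (4,3)] -> total=13
Click 4 (5,0) count=2: revealed 1 new [(5,0)] -> total=14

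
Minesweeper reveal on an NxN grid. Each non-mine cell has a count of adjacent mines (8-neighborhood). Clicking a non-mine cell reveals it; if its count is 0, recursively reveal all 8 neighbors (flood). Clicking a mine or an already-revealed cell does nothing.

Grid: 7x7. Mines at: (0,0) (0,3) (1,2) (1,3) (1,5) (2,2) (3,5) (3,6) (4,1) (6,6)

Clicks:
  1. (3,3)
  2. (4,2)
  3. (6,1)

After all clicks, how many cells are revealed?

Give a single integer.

Click 1 (3,3) count=1: revealed 1 new [(3,3)] -> total=1
Click 2 (4,2) count=1: revealed 1 new [(4,2)] -> total=2
Click 3 (6,1) count=0: revealed 17 new [(3,2) (3,4) (4,3) (4,4) (4,5) (5,0) (5,1) (5,2) (5,3) (5,4) (5,5) (6,0) (6,1) (6,2) (6,3) (6,4) (6,5)] -> total=19

Answer: 19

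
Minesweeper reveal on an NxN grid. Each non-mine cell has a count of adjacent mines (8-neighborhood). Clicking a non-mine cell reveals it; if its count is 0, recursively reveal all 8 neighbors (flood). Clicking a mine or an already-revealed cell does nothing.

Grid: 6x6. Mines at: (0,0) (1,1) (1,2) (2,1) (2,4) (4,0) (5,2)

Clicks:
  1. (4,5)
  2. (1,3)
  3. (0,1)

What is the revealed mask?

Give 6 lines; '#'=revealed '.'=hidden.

Click 1 (4,5) count=0: revealed 9 new [(3,3) (3,4) (3,5) (4,3) (4,4) (4,5) (5,3) (5,4) (5,5)] -> total=9
Click 2 (1,3) count=2: revealed 1 new [(1,3)] -> total=10
Click 3 (0,1) count=3: revealed 1 new [(0,1)] -> total=11

Answer: .#....
...#..
......
...###
...###
...###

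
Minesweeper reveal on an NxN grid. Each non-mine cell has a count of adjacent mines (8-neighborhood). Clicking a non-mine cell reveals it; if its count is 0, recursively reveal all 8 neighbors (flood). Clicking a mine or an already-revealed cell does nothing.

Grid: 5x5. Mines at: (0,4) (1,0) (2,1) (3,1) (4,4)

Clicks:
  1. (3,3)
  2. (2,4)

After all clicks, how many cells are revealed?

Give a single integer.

Click 1 (3,3) count=1: revealed 1 new [(3,3)] -> total=1
Click 2 (2,4) count=0: revealed 8 new [(1,2) (1,3) (1,4) (2,2) (2,3) (2,4) (3,2) (3,4)] -> total=9

Answer: 9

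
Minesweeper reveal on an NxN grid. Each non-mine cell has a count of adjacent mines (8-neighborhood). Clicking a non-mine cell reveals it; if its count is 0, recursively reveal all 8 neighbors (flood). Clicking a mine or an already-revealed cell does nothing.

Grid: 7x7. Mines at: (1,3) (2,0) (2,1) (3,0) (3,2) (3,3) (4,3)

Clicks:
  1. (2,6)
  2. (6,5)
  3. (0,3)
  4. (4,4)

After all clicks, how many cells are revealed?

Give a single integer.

Click 1 (2,6) count=0: revealed 32 new [(0,4) (0,5) (0,6) (1,4) (1,5) (1,6) (2,4) (2,5) (2,6) (3,4) (3,5) (3,6) (4,0) (4,1) (4,2) (4,4) (4,5) (4,6) (5,0) (5,1) (5,2) (5,3) (5,4) (5,5) (5,6) (6,0) (6,1) (6,2) (6,3) (6,4) (6,5) (6,6)] -> total=32
Click 2 (6,5) count=0: revealed 0 new [(none)] -> total=32
Click 3 (0,3) count=1: revealed 1 new [(0,3)] -> total=33
Click 4 (4,4) count=2: revealed 0 new [(none)] -> total=33

Answer: 33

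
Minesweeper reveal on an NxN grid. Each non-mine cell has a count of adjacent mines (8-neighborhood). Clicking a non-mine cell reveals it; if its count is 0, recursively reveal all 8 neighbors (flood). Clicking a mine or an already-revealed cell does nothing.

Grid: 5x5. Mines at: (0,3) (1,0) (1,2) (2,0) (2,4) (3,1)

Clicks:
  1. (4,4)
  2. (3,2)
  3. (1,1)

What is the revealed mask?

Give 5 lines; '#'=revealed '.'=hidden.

Answer: .....
.#...
.....
..###
..###

Derivation:
Click 1 (4,4) count=0: revealed 6 new [(3,2) (3,3) (3,4) (4,2) (4,3) (4,4)] -> total=6
Click 2 (3,2) count=1: revealed 0 new [(none)] -> total=6
Click 3 (1,1) count=3: revealed 1 new [(1,1)] -> total=7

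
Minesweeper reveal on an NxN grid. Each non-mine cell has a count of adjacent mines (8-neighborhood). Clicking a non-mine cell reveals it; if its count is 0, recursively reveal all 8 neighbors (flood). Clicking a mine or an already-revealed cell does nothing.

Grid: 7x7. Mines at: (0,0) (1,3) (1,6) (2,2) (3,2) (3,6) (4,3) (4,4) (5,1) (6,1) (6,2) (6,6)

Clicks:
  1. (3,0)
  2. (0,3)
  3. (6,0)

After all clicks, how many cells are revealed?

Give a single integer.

Click 1 (3,0) count=0: revealed 8 new [(1,0) (1,1) (2,0) (2,1) (3,0) (3,1) (4,0) (4,1)] -> total=8
Click 2 (0,3) count=1: revealed 1 new [(0,3)] -> total=9
Click 3 (6,0) count=2: revealed 1 new [(6,0)] -> total=10

Answer: 10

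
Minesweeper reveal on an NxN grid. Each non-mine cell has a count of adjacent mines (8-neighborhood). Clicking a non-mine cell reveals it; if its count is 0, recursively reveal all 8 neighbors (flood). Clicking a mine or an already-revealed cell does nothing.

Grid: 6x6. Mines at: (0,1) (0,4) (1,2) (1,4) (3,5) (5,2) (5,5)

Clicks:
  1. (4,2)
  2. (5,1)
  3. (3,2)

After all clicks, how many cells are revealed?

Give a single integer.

Answer: 19

Derivation:
Click 1 (4,2) count=1: revealed 1 new [(4,2)] -> total=1
Click 2 (5,1) count=1: revealed 1 new [(5,1)] -> total=2
Click 3 (3,2) count=0: revealed 17 new [(1,0) (1,1) (2,0) (2,1) (2,2) (2,3) (2,4) (3,0) (3,1) (3,2) (3,3) (3,4) (4,0) (4,1) (4,3) (4,4) (5,0)] -> total=19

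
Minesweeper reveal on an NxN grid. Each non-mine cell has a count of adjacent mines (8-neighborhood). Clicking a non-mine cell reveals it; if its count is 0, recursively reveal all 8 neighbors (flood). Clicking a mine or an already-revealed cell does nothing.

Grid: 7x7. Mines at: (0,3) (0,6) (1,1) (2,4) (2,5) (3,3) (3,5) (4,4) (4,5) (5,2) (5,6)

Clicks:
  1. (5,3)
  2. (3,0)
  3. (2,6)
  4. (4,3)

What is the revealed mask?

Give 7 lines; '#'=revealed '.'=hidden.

Answer: .......
.......
###...#
###....
####...
##.#...
##.....

Derivation:
Click 1 (5,3) count=2: revealed 1 new [(5,3)] -> total=1
Click 2 (3,0) count=0: revealed 13 new [(2,0) (2,1) (2,2) (3,0) (3,1) (3,2) (4,0) (4,1) (4,2) (5,0) (5,1) (6,0) (6,1)] -> total=14
Click 3 (2,6) count=2: revealed 1 new [(2,6)] -> total=15
Click 4 (4,3) count=3: revealed 1 new [(4,3)] -> total=16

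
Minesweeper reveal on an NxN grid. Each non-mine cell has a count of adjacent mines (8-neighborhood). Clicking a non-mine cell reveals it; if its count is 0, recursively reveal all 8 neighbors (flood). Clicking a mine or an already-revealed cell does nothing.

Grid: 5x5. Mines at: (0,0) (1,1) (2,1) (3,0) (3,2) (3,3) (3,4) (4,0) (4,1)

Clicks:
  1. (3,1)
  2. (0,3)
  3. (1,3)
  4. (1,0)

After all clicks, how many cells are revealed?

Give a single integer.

Click 1 (3,1) count=5: revealed 1 new [(3,1)] -> total=1
Click 2 (0,3) count=0: revealed 9 new [(0,2) (0,3) (0,4) (1,2) (1,3) (1,4) (2,2) (2,3) (2,4)] -> total=10
Click 3 (1,3) count=0: revealed 0 new [(none)] -> total=10
Click 4 (1,0) count=3: revealed 1 new [(1,0)] -> total=11

Answer: 11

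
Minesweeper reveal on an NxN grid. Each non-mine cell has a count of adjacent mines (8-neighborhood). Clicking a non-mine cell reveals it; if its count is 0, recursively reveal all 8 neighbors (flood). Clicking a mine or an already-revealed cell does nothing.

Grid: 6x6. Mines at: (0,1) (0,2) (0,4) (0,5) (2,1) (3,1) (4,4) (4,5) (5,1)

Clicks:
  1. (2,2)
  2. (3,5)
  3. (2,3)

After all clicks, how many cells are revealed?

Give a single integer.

Answer: 12

Derivation:
Click 1 (2,2) count=2: revealed 1 new [(2,2)] -> total=1
Click 2 (3,5) count=2: revealed 1 new [(3,5)] -> total=2
Click 3 (2,3) count=0: revealed 10 new [(1,2) (1,3) (1,4) (1,5) (2,3) (2,4) (2,5) (3,2) (3,3) (3,4)] -> total=12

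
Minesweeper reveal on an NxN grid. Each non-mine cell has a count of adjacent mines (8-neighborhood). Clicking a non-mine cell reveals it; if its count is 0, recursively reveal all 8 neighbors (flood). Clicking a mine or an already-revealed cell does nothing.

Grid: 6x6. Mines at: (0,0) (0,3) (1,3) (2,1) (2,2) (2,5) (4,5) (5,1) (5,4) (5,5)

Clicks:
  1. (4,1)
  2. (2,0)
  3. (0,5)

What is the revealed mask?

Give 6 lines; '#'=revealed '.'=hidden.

Click 1 (4,1) count=1: revealed 1 new [(4,1)] -> total=1
Click 2 (2,0) count=1: revealed 1 new [(2,0)] -> total=2
Click 3 (0,5) count=0: revealed 4 new [(0,4) (0,5) (1,4) (1,5)] -> total=6

Answer: ....##
....##
#.....
......
.#....
......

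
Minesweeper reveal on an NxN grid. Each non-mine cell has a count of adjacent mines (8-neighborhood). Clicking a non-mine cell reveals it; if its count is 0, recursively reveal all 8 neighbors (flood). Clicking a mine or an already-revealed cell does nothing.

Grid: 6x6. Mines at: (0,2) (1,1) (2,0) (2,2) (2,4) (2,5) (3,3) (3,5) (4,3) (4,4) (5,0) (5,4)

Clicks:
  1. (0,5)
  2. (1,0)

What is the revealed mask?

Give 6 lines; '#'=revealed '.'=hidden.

Answer: ...###
#..###
......
......
......
......

Derivation:
Click 1 (0,5) count=0: revealed 6 new [(0,3) (0,4) (0,5) (1,3) (1,4) (1,5)] -> total=6
Click 2 (1,0) count=2: revealed 1 new [(1,0)] -> total=7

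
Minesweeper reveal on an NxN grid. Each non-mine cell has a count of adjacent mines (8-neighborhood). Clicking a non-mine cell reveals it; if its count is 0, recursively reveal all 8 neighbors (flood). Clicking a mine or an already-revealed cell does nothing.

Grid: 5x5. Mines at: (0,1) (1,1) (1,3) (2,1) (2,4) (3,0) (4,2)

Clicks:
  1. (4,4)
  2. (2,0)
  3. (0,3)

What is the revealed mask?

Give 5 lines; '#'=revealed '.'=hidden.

Answer: ...#.
.....
#....
...##
...##

Derivation:
Click 1 (4,4) count=0: revealed 4 new [(3,3) (3,4) (4,3) (4,4)] -> total=4
Click 2 (2,0) count=3: revealed 1 new [(2,0)] -> total=5
Click 3 (0,3) count=1: revealed 1 new [(0,3)] -> total=6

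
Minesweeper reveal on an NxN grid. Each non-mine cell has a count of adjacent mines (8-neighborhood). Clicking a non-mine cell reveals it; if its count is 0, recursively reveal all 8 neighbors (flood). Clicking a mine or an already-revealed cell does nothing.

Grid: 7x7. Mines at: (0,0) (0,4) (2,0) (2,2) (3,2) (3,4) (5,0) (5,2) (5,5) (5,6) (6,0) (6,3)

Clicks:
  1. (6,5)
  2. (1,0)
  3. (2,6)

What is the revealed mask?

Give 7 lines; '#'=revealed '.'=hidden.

Click 1 (6,5) count=2: revealed 1 new [(6,5)] -> total=1
Click 2 (1,0) count=2: revealed 1 new [(1,0)] -> total=2
Click 3 (2,6) count=0: revealed 10 new [(0,5) (0,6) (1,5) (1,6) (2,5) (2,6) (3,5) (3,6) (4,5) (4,6)] -> total=12

Answer: .....##
#....##
.....##
.....##
.....##
.......
.....#.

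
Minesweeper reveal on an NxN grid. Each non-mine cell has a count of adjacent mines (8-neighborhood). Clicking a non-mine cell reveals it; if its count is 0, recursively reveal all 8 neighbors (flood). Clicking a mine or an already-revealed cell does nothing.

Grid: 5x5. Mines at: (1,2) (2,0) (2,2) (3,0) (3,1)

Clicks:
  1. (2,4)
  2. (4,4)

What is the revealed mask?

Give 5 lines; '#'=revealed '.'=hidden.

Click 1 (2,4) count=0: revealed 12 new [(0,3) (0,4) (1,3) (1,4) (2,3) (2,4) (3,2) (3,3) (3,4) (4,2) (4,3) (4,4)] -> total=12
Click 2 (4,4) count=0: revealed 0 new [(none)] -> total=12

Answer: ...##
...##
...##
..###
..###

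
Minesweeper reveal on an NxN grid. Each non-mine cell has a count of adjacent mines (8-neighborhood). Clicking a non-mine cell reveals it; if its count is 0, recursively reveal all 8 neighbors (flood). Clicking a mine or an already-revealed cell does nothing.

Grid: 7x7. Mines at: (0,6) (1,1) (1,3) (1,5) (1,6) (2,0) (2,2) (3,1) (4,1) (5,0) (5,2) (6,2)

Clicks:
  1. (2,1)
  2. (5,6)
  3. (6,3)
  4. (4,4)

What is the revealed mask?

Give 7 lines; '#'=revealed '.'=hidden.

Click 1 (2,1) count=4: revealed 1 new [(2,1)] -> total=1
Click 2 (5,6) count=0: revealed 20 new [(2,3) (2,4) (2,5) (2,6) (3,3) (3,4) (3,5) (3,6) (4,3) (4,4) (4,5) (4,6) (5,3) (5,4) (5,5) (5,6) (6,3) (6,4) (6,5) (6,6)] -> total=21
Click 3 (6,3) count=2: revealed 0 new [(none)] -> total=21
Click 4 (4,4) count=0: revealed 0 new [(none)] -> total=21

Answer: .......
.......
.#.####
...####
...####
...####
...####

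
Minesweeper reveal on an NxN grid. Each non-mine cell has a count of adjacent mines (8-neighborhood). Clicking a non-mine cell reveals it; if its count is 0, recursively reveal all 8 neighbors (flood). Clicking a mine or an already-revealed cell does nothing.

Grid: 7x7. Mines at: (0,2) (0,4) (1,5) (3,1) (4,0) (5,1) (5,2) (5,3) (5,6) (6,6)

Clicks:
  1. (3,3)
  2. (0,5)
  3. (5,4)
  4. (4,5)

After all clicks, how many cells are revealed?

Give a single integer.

Answer: 20

Derivation:
Click 1 (3,3) count=0: revealed 18 new [(1,2) (1,3) (1,4) (2,2) (2,3) (2,4) (2,5) (2,6) (3,2) (3,3) (3,4) (3,5) (3,6) (4,2) (4,3) (4,4) (4,5) (4,6)] -> total=18
Click 2 (0,5) count=2: revealed 1 new [(0,5)] -> total=19
Click 3 (5,4) count=1: revealed 1 new [(5,4)] -> total=20
Click 4 (4,5) count=1: revealed 0 new [(none)] -> total=20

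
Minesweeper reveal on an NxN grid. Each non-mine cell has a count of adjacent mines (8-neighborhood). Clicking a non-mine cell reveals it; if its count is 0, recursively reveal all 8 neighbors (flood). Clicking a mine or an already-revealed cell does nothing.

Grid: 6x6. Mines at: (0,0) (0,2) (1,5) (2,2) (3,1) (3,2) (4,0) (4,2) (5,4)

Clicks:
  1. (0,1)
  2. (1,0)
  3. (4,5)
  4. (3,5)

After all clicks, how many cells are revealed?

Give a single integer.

Click 1 (0,1) count=2: revealed 1 new [(0,1)] -> total=1
Click 2 (1,0) count=1: revealed 1 new [(1,0)] -> total=2
Click 3 (4,5) count=1: revealed 1 new [(4,5)] -> total=3
Click 4 (3,5) count=0: revealed 8 new [(2,3) (2,4) (2,5) (3,3) (3,4) (3,5) (4,3) (4,4)] -> total=11

Answer: 11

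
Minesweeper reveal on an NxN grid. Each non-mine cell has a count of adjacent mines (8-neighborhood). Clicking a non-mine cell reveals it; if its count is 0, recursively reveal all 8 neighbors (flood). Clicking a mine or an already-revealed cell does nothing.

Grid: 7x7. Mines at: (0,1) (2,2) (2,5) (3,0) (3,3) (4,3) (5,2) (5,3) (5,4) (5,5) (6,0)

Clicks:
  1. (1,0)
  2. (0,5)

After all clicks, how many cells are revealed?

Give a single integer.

Answer: 11

Derivation:
Click 1 (1,0) count=1: revealed 1 new [(1,0)] -> total=1
Click 2 (0,5) count=0: revealed 10 new [(0,2) (0,3) (0,4) (0,5) (0,6) (1,2) (1,3) (1,4) (1,5) (1,6)] -> total=11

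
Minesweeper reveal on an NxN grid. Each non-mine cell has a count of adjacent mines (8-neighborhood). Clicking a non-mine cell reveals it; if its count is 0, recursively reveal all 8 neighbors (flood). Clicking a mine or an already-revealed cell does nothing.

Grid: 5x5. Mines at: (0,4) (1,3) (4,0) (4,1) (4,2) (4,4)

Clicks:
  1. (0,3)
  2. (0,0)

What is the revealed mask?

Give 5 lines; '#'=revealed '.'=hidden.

Answer: ####.
###..
###..
###..
.....

Derivation:
Click 1 (0,3) count=2: revealed 1 new [(0,3)] -> total=1
Click 2 (0,0) count=0: revealed 12 new [(0,0) (0,1) (0,2) (1,0) (1,1) (1,2) (2,0) (2,1) (2,2) (3,0) (3,1) (3,2)] -> total=13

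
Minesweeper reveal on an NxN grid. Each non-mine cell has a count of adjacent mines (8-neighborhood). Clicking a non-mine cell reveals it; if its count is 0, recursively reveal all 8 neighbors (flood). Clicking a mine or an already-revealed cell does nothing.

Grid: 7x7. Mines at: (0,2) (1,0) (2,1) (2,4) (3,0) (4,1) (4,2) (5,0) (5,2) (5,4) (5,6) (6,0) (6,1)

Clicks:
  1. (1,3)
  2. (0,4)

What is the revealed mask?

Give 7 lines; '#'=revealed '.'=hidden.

Answer: ...####
...####
.....##
.....##
.....##
.......
.......

Derivation:
Click 1 (1,3) count=2: revealed 1 new [(1,3)] -> total=1
Click 2 (0,4) count=0: revealed 13 new [(0,3) (0,4) (0,5) (0,6) (1,4) (1,5) (1,6) (2,5) (2,6) (3,5) (3,6) (4,5) (4,6)] -> total=14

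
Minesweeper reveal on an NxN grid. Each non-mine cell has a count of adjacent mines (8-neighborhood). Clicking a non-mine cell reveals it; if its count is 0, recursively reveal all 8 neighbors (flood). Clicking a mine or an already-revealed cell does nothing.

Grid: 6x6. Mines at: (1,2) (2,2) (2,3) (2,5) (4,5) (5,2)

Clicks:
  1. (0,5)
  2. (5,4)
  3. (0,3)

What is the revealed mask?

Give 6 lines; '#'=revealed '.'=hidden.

Answer: ...###
...###
......
......
......
....#.

Derivation:
Click 1 (0,5) count=0: revealed 6 new [(0,3) (0,4) (0,5) (1,3) (1,4) (1,5)] -> total=6
Click 2 (5,4) count=1: revealed 1 new [(5,4)] -> total=7
Click 3 (0,3) count=1: revealed 0 new [(none)] -> total=7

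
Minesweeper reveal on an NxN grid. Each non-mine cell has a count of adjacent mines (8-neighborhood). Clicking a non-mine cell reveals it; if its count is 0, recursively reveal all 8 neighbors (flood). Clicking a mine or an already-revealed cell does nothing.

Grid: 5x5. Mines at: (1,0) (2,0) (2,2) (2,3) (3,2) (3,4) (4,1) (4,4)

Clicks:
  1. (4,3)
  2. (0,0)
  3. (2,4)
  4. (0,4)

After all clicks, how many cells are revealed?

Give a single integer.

Click 1 (4,3) count=3: revealed 1 new [(4,3)] -> total=1
Click 2 (0,0) count=1: revealed 1 new [(0,0)] -> total=2
Click 3 (2,4) count=2: revealed 1 new [(2,4)] -> total=3
Click 4 (0,4) count=0: revealed 8 new [(0,1) (0,2) (0,3) (0,4) (1,1) (1,2) (1,3) (1,4)] -> total=11

Answer: 11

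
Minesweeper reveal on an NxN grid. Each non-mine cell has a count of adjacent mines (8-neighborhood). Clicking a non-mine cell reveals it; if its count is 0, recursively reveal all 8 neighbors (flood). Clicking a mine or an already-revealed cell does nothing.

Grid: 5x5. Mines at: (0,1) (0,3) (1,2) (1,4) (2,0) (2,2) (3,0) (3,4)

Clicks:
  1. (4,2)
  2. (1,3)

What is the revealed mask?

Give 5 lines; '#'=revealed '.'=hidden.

Answer: .....
...#.
.....
.###.
.###.

Derivation:
Click 1 (4,2) count=0: revealed 6 new [(3,1) (3,2) (3,3) (4,1) (4,2) (4,3)] -> total=6
Click 2 (1,3) count=4: revealed 1 new [(1,3)] -> total=7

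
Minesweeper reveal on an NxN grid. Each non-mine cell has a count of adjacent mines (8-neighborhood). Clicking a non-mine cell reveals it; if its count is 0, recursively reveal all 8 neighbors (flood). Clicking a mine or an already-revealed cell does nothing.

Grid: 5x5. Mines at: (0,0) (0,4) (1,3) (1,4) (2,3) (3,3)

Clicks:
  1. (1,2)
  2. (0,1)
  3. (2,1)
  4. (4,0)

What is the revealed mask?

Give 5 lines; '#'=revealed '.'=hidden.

Click 1 (1,2) count=2: revealed 1 new [(1,2)] -> total=1
Click 2 (0,1) count=1: revealed 1 new [(0,1)] -> total=2
Click 3 (2,1) count=0: revealed 11 new [(1,0) (1,1) (2,0) (2,1) (2,2) (3,0) (3,1) (3,2) (4,0) (4,1) (4,2)] -> total=13
Click 4 (4,0) count=0: revealed 0 new [(none)] -> total=13

Answer: .#...
###..
###..
###..
###..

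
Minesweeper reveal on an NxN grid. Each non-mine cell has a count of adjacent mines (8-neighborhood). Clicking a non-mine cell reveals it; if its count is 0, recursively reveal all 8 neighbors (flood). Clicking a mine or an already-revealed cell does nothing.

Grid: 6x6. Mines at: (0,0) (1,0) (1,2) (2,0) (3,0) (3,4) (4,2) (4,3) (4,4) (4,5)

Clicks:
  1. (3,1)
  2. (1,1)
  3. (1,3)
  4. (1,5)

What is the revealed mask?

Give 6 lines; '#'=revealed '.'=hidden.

Answer: ...###
.#.###
...###
.#....
......
......

Derivation:
Click 1 (3,1) count=3: revealed 1 new [(3,1)] -> total=1
Click 2 (1,1) count=4: revealed 1 new [(1,1)] -> total=2
Click 3 (1,3) count=1: revealed 1 new [(1,3)] -> total=3
Click 4 (1,5) count=0: revealed 8 new [(0,3) (0,4) (0,5) (1,4) (1,5) (2,3) (2,4) (2,5)] -> total=11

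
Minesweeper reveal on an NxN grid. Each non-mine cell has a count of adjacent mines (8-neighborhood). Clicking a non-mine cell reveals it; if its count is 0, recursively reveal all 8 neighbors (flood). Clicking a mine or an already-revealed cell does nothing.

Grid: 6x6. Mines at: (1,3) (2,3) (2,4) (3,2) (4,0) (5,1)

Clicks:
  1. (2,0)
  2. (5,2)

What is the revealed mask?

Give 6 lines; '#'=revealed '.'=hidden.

Answer: ###...
###...
###...
##....
......
..#...

Derivation:
Click 1 (2,0) count=0: revealed 11 new [(0,0) (0,1) (0,2) (1,0) (1,1) (1,2) (2,0) (2,1) (2,2) (3,0) (3,1)] -> total=11
Click 2 (5,2) count=1: revealed 1 new [(5,2)] -> total=12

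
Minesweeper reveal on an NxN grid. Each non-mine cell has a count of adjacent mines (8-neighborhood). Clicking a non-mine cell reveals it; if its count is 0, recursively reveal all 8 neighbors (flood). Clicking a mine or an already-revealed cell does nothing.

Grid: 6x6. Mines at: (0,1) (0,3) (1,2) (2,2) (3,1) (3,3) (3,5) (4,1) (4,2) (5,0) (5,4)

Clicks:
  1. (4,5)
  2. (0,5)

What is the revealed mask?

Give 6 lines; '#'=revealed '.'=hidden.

Answer: ....##
....##
....##
......
.....#
......

Derivation:
Click 1 (4,5) count=2: revealed 1 new [(4,5)] -> total=1
Click 2 (0,5) count=0: revealed 6 new [(0,4) (0,5) (1,4) (1,5) (2,4) (2,5)] -> total=7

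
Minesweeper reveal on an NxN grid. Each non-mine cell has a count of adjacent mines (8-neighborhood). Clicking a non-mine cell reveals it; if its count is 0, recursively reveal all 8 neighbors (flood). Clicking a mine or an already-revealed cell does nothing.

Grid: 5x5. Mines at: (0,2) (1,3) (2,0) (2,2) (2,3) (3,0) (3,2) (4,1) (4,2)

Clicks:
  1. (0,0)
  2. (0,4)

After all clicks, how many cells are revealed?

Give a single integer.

Click 1 (0,0) count=0: revealed 4 new [(0,0) (0,1) (1,0) (1,1)] -> total=4
Click 2 (0,4) count=1: revealed 1 new [(0,4)] -> total=5

Answer: 5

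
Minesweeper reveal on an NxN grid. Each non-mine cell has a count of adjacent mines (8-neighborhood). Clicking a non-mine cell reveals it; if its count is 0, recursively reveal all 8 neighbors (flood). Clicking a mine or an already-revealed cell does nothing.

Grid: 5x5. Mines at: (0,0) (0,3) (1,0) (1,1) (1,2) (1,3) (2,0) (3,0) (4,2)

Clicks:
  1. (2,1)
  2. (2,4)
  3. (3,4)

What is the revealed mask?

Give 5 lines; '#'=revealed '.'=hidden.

Click 1 (2,1) count=5: revealed 1 new [(2,1)] -> total=1
Click 2 (2,4) count=1: revealed 1 new [(2,4)] -> total=2
Click 3 (3,4) count=0: revealed 5 new [(2,3) (3,3) (3,4) (4,3) (4,4)] -> total=7

Answer: .....
.....
.#.##
...##
...##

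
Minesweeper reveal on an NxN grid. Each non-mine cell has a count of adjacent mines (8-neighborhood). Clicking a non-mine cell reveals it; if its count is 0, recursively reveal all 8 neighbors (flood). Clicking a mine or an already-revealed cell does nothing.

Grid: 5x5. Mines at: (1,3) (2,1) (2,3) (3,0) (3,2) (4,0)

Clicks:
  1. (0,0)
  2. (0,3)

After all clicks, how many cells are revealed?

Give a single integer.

Answer: 7

Derivation:
Click 1 (0,0) count=0: revealed 6 new [(0,0) (0,1) (0,2) (1,0) (1,1) (1,2)] -> total=6
Click 2 (0,3) count=1: revealed 1 new [(0,3)] -> total=7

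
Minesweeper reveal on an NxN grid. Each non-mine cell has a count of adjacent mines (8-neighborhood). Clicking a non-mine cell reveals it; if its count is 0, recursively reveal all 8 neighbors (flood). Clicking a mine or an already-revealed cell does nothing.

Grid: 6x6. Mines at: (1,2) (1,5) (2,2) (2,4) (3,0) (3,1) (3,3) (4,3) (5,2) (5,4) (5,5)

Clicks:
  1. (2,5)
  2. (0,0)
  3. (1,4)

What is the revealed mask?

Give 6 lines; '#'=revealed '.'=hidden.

Click 1 (2,5) count=2: revealed 1 new [(2,5)] -> total=1
Click 2 (0,0) count=0: revealed 6 new [(0,0) (0,1) (1,0) (1,1) (2,0) (2,1)] -> total=7
Click 3 (1,4) count=2: revealed 1 new [(1,4)] -> total=8

Answer: ##....
##..#.
##...#
......
......
......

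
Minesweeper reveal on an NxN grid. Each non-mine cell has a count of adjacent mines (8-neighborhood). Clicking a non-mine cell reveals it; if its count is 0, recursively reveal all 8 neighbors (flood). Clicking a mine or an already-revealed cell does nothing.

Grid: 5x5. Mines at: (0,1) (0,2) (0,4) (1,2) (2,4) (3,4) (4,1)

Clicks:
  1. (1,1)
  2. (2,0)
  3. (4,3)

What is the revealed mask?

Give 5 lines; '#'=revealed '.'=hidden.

Answer: .....
##...
##...
##...
...#.

Derivation:
Click 1 (1,1) count=3: revealed 1 new [(1,1)] -> total=1
Click 2 (2,0) count=0: revealed 5 new [(1,0) (2,0) (2,1) (3,0) (3,1)] -> total=6
Click 3 (4,3) count=1: revealed 1 new [(4,3)] -> total=7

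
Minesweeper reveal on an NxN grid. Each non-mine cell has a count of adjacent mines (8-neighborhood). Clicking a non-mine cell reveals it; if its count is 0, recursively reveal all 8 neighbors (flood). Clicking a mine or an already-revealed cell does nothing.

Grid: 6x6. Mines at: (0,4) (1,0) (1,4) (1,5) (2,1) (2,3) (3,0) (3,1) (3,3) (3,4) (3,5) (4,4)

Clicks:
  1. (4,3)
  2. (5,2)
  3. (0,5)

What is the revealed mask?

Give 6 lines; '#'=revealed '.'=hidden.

Answer: .....#
......
......
......
####..
####..

Derivation:
Click 1 (4,3) count=3: revealed 1 new [(4,3)] -> total=1
Click 2 (5,2) count=0: revealed 7 new [(4,0) (4,1) (4,2) (5,0) (5,1) (5,2) (5,3)] -> total=8
Click 3 (0,5) count=3: revealed 1 new [(0,5)] -> total=9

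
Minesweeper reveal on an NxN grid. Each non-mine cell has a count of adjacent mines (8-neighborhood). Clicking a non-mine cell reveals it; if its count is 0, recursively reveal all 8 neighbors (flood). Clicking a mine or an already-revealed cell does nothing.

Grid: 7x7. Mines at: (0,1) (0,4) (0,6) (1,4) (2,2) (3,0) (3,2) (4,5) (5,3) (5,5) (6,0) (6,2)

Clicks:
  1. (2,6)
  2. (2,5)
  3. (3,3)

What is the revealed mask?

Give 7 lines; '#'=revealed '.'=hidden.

Answer: .......
.....##
.....##
...#.##
.......
.......
.......

Derivation:
Click 1 (2,6) count=0: revealed 6 new [(1,5) (1,6) (2,5) (2,6) (3,5) (3,6)] -> total=6
Click 2 (2,5) count=1: revealed 0 new [(none)] -> total=6
Click 3 (3,3) count=2: revealed 1 new [(3,3)] -> total=7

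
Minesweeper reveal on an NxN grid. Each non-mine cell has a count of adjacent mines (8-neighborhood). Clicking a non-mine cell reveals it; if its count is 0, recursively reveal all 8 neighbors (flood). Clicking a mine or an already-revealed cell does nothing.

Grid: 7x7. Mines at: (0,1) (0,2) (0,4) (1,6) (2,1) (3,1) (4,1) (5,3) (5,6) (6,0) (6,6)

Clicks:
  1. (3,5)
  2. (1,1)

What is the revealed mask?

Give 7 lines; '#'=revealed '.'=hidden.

Answer: .......
.#####.
..#####
..#####
..#####
.......
.......

Derivation:
Click 1 (3,5) count=0: revealed 19 new [(1,2) (1,3) (1,4) (1,5) (2,2) (2,3) (2,4) (2,5) (2,6) (3,2) (3,3) (3,4) (3,5) (3,6) (4,2) (4,3) (4,4) (4,5) (4,6)] -> total=19
Click 2 (1,1) count=3: revealed 1 new [(1,1)] -> total=20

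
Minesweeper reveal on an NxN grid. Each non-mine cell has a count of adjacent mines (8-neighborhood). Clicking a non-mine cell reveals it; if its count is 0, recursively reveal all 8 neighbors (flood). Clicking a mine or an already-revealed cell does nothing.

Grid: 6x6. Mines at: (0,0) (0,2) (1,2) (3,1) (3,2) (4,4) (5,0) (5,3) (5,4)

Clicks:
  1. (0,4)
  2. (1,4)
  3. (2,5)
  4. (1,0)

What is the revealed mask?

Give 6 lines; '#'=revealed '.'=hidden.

Click 1 (0,4) count=0: revealed 12 new [(0,3) (0,4) (0,5) (1,3) (1,4) (1,5) (2,3) (2,4) (2,5) (3,3) (3,4) (3,5)] -> total=12
Click 2 (1,4) count=0: revealed 0 new [(none)] -> total=12
Click 3 (2,5) count=0: revealed 0 new [(none)] -> total=12
Click 4 (1,0) count=1: revealed 1 new [(1,0)] -> total=13

Answer: ...###
#..###
...###
...###
......
......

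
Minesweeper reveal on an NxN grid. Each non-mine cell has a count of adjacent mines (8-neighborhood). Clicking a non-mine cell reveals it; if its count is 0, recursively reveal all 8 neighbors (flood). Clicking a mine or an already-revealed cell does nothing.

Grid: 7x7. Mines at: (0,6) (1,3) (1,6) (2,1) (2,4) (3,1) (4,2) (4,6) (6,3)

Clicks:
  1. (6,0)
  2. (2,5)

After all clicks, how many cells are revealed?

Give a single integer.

Answer: 9

Derivation:
Click 1 (6,0) count=0: revealed 8 new [(4,0) (4,1) (5,0) (5,1) (5,2) (6,0) (6,1) (6,2)] -> total=8
Click 2 (2,5) count=2: revealed 1 new [(2,5)] -> total=9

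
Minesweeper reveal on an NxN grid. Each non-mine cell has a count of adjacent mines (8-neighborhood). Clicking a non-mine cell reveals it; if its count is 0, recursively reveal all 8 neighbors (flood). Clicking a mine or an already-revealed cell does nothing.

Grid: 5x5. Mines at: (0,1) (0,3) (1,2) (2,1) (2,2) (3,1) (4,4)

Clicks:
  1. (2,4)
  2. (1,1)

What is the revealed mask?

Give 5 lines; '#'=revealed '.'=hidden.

Click 1 (2,4) count=0: revealed 6 new [(1,3) (1,4) (2,3) (2,4) (3,3) (3,4)] -> total=6
Click 2 (1,1) count=4: revealed 1 new [(1,1)] -> total=7

Answer: .....
.#.##
...##
...##
.....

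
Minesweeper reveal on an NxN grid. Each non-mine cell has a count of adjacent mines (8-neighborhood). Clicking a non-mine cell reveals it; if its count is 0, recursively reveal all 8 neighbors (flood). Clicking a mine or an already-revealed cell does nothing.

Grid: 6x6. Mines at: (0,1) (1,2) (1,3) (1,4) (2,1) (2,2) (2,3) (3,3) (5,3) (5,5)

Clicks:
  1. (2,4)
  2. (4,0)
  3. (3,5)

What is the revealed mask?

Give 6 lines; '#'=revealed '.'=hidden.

Click 1 (2,4) count=4: revealed 1 new [(2,4)] -> total=1
Click 2 (4,0) count=0: revealed 9 new [(3,0) (3,1) (3,2) (4,0) (4,1) (4,2) (5,0) (5,1) (5,2)] -> total=10
Click 3 (3,5) count=0: revealed 5 new [(2,5) (3,4) (3,5) (4,4) (4,5)] -> total=15

Answer: ......
......
....##
###.##
###.##
###...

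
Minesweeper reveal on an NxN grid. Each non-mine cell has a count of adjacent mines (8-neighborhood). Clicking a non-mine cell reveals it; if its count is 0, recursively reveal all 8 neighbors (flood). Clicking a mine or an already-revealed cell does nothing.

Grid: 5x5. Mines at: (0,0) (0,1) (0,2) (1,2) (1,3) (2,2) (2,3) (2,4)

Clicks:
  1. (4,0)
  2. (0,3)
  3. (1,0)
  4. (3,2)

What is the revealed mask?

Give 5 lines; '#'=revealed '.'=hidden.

Answer: ...#.
##...
##...
#####
#####

Derivation:
Click 1 (4,0) count=0: revealed 14 new [(1,0) (1,1) (2,0) (2,1) (3,0) (3,1) (3,2) (3,3) (3,4) (4,0) (4,1) (4,2) (4,3) (4,4)] -> total=14
Click 2 (0,3) count=3: revealed 1 new [(0,3)] -> total=15
Click 3 (1,0) count=2: revealed 0 new [(none)] -> total=15
Click 4 (3,2) count=2: revealed 0 new [(none)] -> total=15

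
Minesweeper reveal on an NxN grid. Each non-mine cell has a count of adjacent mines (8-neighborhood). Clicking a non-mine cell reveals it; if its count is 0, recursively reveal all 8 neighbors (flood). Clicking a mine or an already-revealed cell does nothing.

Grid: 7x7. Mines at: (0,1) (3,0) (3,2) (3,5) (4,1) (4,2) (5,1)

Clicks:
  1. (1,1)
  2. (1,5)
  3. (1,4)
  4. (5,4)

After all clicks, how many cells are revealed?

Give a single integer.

Click 1 (1,1) count=1: revealed 1 new [(1,1)] -> total=1
Click 2 (1,5) count=0: revealed 15 new [(0,2) (0,3) (0,4) (0,5) (0,6) (1,2) (1,3) (1,4) (1,5) (1,6) (2,2) (2,3) (2,4) (2,5) (2,6)] -> total=16
Click 3 (1,4) count=0: revealed 0 new [(none)] -> total=16
Click 4 (5,4) count=0: revealed 14 new [(4,3) (4,4) (4,5) (4,6) (5,2) (5,3) (5,4) (5,5) (5,6) (6,2) (6,3) (6,4) (6,5) (6,6)] -> total=30

Answer: 30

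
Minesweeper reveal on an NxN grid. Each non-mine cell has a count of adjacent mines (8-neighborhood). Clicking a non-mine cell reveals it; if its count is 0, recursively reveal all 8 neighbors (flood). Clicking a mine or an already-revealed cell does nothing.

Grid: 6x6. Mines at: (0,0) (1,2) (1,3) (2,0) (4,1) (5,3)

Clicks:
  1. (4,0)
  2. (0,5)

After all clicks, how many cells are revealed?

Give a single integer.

Click 1 (4,0) count=1: revealed 1 new [(4,0)] -> total=1
Click 2 (0,5) count=0: revealed 18 new [(0,4) (0,5) (1,4) (1,5) (2,2) (2,3) (2,4) (2,5) (3,2) (3,3) (3,4) (3,5) (4,2) (4,3) (4,4) (4,5) (5,4) (5,5)] -> total=19

Answer: 19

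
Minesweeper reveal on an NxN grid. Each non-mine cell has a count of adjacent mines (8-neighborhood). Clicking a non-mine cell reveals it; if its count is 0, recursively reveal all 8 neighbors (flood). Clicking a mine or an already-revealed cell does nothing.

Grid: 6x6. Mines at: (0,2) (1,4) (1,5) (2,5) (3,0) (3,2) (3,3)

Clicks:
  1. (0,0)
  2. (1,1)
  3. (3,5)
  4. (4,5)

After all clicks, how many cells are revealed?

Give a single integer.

Answer: 20

Derivation:
Click 1 (0,0) count=0: revealed 6 new [(0,0) (0,1) (1,0) (1,1) (2,0) (2,1)] -> total=6
Click 2 (1,1) count=1: revealed 0 new [(none)] -> total=6
Click 3 (3,5) count=1: revealed 1 new [(3,5)] -> total=7
Click 4 (4,5) count=0: revealed 13 new [(3,4) (4,0) (4,1) (4,2) (4,3) (4,4) (4,5) (5,0) (5,1) (5,2) (5,3) (5,4) (5,5)] -> total=20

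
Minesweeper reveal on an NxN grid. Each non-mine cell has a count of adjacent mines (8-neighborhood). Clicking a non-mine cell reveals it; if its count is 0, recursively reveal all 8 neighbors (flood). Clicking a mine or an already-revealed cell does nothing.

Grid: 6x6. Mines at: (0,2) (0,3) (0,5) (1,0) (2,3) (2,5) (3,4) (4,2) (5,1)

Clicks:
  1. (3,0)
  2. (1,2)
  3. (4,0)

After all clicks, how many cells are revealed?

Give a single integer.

Click 1 (3,0) count=0: revealed 6 new [(2,0) (2,1) (3,0) (3,1) (4,0) (4,1)] -> total=6
Click 2 (1,2) count=3: revealed 1 new [(1,2)] -> total=7
Click 3 (4,0) count=1: revealed 0 new [(none)] -> total=7

Answer: 7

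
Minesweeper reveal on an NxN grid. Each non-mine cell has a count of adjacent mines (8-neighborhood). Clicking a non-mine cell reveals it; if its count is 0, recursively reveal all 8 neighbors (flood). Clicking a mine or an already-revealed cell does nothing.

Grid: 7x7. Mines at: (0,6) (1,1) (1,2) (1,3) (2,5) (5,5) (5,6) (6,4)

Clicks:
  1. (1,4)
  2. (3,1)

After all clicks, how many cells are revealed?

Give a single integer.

Click 1 (1,4) count=2: revealed 1 new [(1,4)] -> total=1
Click 2 (3,1) count=0: revealed 24 new [(2,0) (2,1) (2,2) (2,3) (2,4) (3,0) (3,1) (3,2) (3,3) (3,4) (4,0) (4,1) (4,2) (4,3) (4,4) (5,0) (5,1) (5,2) (5,3) (5,4) (6,0) (6,1) (6,2) (6,3)] -> total=25

Answer: 25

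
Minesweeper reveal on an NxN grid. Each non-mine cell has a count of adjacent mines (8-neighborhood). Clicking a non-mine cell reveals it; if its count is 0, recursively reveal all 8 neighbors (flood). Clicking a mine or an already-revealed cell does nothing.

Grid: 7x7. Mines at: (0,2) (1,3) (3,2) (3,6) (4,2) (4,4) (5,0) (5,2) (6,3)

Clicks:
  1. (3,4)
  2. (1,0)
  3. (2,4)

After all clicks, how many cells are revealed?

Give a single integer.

Click 1 (3,4) count=1: revealed 1 new [(3,4)] -> total=1
Click 2 (1,0) count=0: revealed 10 new [(0,0) (0,1) (1,0) (1,1) (2,0) (2,1) (3,0) (3,1) (4,0) (4,1)] -> total=11
Click 3 (2,4) count=1: revealed 1 new [(2,4)] -> total=12

Answer: 12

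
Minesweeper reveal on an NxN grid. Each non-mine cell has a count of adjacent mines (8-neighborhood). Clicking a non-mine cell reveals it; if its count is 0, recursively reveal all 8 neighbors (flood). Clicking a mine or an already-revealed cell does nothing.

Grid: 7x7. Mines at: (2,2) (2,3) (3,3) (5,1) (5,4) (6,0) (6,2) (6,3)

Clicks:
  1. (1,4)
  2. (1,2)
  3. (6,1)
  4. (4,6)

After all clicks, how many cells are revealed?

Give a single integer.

Click 1 (1,4) count=1: revealed 1 new [(1,4)] -> total=1
Click 2 (1,2) count=2: revealed 1 new [(1,2)] -> total=2
Click 3 (6,1) count=3: revealed 1 new [(6,1)] -> total=3
Click 4 (4,6) count=0: revealed 31 new [(0,0) (0,1) (0,2) (0,3) (0,4) (0,5) (0,6) (1,0) (1,1) (1,3) (1,5) (1,6) (2,0) (2,1) (2,4) (2,5) (2,6) (3,0) (3,1) (3,4) (3,5) (3,6) (4,0) (4,1) (4,4) (4,5) (4,6) (5,5) (5,6) (6,5) (6,6)] -> total=34

Answer: 34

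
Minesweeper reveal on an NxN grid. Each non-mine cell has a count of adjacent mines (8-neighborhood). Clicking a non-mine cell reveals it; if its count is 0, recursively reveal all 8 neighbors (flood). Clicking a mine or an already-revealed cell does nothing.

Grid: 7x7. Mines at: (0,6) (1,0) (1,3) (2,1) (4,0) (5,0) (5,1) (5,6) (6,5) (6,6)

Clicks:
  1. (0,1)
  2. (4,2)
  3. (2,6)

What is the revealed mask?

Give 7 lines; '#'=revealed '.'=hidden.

Answer: .#.....
....###
..#####
..#####
..#####
..####.
..###..

Derivation:
Click 1 (0,1) count=1: revealed 1 new [(0,1)] -> total=1
Click 2 (4,2) count=1: revealed 1 new [(4,2)] -> total=2
Click 3 (2,6) count=0: revealed 24 new [(1,4) (1,5) (1,6) (2,2) (2,3) (2,4) (2,5) (2,6) (3,2) (3,3) (3,4) (3,5) (3,6) (4,3) (4,4) (4,5) (4,6) (5,2) (5,3) (5,4) (5,5) (6,2) (6,3) (6,4)] -> total=26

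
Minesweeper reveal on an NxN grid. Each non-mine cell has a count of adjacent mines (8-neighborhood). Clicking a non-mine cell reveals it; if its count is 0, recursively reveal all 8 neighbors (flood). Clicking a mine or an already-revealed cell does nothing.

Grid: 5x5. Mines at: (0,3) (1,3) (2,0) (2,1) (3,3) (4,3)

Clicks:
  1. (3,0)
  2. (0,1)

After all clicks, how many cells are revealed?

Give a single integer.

Click 1 (3,0) count=2: revealed 1 new [(3,0)] -> total=1
Click 2 (0,1) count=0: revealed 6 new [(0,0) (0,1) (0,2) (1,0) (1,1) (1,2)] -> total=7

Answer: 7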